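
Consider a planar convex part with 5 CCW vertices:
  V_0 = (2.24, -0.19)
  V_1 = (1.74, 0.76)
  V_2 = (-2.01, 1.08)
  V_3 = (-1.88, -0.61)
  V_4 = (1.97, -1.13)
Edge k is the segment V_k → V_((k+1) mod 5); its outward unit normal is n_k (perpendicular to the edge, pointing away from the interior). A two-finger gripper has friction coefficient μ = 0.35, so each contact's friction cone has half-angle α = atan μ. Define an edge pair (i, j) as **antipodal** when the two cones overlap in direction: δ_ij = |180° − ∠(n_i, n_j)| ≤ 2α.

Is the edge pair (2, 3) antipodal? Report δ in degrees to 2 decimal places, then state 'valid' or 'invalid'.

α = atan 0.35 = 19.29°;  2α = 38.58°
edge 2: e_2 = (+0.13, -1.69);  n_2 = (-0.9971, -0.0767)
edge 3: e_3 = (+3.85, -0.52);  n_3 = (-0.1338, -0.9910)
∠(n_2, n_3) = 77.91°
δ = |180° − 77.91°| = 102.09°
102.09° > 2α = 38.58°  →  invalid

δ = 102.09°, invalid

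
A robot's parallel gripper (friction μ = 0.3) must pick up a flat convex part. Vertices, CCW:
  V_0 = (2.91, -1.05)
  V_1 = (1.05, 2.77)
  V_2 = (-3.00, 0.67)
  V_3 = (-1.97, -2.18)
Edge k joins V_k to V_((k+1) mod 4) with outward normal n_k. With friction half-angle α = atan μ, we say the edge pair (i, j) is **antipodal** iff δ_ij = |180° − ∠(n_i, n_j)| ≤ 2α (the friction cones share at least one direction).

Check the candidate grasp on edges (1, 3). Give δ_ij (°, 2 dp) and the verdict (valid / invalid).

δ = 14.37°, valid

α = atan 0.3 = 16.70°;  2α = 33.40°
edge 1: e_1 = (-4.05, -2.10);  n_1 = (-0.4603, +0.8878)
edge 3: e_3 = (+4.88, +1.13);  n_3 = (+0.2256, -0.9742)
∠(n_1, n_3) = 165.63°
δ = |180° − 165.63°| = 14.37°
14.37° ≤ 2α = 33.40°  →  valid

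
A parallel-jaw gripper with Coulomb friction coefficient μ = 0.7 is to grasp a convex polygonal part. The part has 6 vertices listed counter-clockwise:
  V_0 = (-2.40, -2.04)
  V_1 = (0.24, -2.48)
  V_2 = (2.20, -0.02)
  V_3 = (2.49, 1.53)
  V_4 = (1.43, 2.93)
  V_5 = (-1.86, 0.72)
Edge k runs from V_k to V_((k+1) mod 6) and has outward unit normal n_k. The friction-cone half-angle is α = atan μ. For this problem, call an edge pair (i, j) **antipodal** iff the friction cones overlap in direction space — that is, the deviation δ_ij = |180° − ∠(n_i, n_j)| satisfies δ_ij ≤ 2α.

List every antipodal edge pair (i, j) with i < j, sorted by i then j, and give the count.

count = 7; pairs: (0,3), (0,4), (1,4), (1,5), (2,4), (2,5), (3,5)

α = atan 0.7 = 34.99°;  2α = 69.98°
n_0 = (-0.1644, -0.9864)
n_1 = (+0.7821, -0.6231)
n_2 = (+0.9829, -0.1839)
n_3 = (+0.7973, +0.6036)
n_4 = (-0.5576, +0.8301)
n_5 = (-0.9814, +0.1920)
  (0,1): δ = 119.08°  ·
  (0,2): δ = 91.14°  ·
  (0,3): δ = 43.41°  ✓
  (0,4): δ = 43.35°  ✓
  (0,5): δ = 88.39°  ·
  (1,2): δ = 152.05°  ·
  (1,3): δ = 104.32°  ·
  (1,4): δ = 17.56°  ✓
  (1,5): δ = 27.48°  ✓
  (2,3): δ = 132.27°  ·
  (2,4): δ = 45.51°  ✓
  (2,5): δ = 0.47°  ✓
  (3,4): δ = 93.24°  ·
  (3,5): δ = 48.20°  ✓
  (4,5): δ = 134.96°  ·
antipodal pairs: 7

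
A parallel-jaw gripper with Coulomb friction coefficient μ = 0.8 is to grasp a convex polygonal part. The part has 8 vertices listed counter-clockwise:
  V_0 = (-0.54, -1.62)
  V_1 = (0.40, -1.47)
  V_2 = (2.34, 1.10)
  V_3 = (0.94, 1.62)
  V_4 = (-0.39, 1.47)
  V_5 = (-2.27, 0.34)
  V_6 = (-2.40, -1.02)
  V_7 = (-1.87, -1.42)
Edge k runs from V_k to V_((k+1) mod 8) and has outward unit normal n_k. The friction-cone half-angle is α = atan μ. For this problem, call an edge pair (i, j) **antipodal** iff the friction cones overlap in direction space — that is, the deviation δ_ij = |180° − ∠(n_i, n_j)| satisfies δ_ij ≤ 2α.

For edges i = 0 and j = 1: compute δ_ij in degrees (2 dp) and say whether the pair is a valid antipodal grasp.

α = atan 0.8 = 38.66°;  2α = 77.32°
edge 0: e_0 = (+0.94, +0.15);  n_0 = (+0.1576, -0.9875)
edge 1: e_1 = (+1.94, +2.57);  n_1 = (+0.7981, -0.6025)
∠(n_0, n_1) = 43.89°
δ = |180° − 43.89°| = 136.11°
136.11° > 2α = 77.32°  →  invalid

δ = 136.11°, invalid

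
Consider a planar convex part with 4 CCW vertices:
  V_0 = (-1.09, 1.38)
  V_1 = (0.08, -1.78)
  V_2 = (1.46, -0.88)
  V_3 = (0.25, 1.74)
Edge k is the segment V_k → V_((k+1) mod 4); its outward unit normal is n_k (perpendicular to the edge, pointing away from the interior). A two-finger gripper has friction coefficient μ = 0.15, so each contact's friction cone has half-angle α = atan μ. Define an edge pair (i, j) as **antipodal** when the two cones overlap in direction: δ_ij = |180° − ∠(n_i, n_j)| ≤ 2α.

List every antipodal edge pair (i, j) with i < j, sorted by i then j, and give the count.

α = atan 0.15 = 8.53°;  2α = 17.06°
n_0 = (-0.9378, -0.3472)
n_1 = (+0.5463, -0.8376)
n_2 = (+0.9079, +0.4193)
n_3 = (-0.2595, +0.9658)
  (0,1): δ = 77.21°  ·
  (0,2): δ = 4.47°  ✓
  (0,3): δ = 84.72°  ·
  (1,2): δ = 98.32°  ·
  (1,3): δ = 18.07°  ·
  (2,3): δ = 99.75°  ·
antipodal pairs: 1

count = 1; pairs: (0,2)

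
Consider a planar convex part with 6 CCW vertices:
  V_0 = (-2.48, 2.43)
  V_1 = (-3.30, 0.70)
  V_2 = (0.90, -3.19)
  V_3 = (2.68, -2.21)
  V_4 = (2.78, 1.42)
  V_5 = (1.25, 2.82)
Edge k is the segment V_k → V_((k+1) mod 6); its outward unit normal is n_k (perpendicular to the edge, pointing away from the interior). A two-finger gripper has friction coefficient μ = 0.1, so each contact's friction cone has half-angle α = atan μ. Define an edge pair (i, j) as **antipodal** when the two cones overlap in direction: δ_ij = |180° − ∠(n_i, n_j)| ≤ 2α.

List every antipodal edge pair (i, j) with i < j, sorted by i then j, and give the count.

α = atan 0.1 = 5.71°;  2α = 11.42°
n_0 = (-0.9036, +0.4283)
n_1 = (-0.6795, -0.7337)
n_2 = (+0.4823, -0.8760)
n_3 = (+0.9996, -0.0275)
n_4 = (+0.6751, +0.7378)
n_5 = (-0.1040, +0.9946)
  (0,1): δ = 107.45°  ·
  (0,2): δ = 35.80°  ·
  (0,3): δ = 23.78°  ·
  (0,4): δ = 72.90°  ·
  (0,5): δ = 121.33°  ·
  (1,2): δ = 108.36°  ·
  (1,3): δ = 48.77°  ·
  (1,4): δ = 0.35°  ✓
  (1,5): δ = 48.77°  ·
  (2,3): δ = 120.41°  ·
  (2,4): δ = 71.30°  ·
  (2,5): δ = 22.87°  ·
  (3,4): δ = 130.88°  ·
  (3,5): δ = 82.45°  ·
  (4,5): δ = 131.57°  ·
antipodal pairs: 1

count = 1; pairs: (1,4)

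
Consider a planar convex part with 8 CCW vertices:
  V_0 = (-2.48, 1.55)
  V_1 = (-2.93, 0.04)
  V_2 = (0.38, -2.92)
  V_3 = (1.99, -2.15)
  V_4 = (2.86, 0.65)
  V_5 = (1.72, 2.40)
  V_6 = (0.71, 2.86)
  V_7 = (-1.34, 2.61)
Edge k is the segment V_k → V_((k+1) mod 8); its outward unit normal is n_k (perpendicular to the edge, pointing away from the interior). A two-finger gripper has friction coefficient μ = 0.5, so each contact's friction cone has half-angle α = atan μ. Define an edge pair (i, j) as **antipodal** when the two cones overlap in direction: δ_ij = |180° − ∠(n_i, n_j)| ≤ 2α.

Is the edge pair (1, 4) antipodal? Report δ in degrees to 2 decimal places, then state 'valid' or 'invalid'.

δ = 15.11°, valid

α = atan 0.5 = 26.57°;  2α = 53.13°
edge 1: e_1 = (+3.31, -2.96);  n_1 = (-0.6666, -0.7454)
edge 4: e_4 = (-1.14, +1.75);  n_4 = (+0.8379, +0.5458)
∠(n_1, n_4) = 164.89°
δ = |180° − 164.89°| = 15.11°
15.11° ≤ 2α = 53.13°  →  valid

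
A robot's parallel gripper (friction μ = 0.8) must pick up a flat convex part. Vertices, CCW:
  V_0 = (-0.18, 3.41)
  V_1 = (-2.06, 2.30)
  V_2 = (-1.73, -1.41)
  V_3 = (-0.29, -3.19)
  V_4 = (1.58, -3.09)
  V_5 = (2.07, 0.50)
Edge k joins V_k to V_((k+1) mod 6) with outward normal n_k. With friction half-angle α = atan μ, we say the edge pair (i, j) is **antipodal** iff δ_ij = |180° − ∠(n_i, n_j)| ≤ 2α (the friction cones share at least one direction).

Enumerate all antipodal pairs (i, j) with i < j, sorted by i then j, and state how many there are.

α = atan 0.8 = 38.66°;  2α = 77.32°
n_0 = (-0.5084, +0.8611)
n_1 = (-0.9961, -0.0886)
n_2 = (-0.7774, -0.6289)
n_3 = (+0.0534, -0.9986)
n_4 = (+0.9908, -0.1352)
n_5 = (+0.7911, +0.6117)
  (0,1): δ = 115.48°  ·
  (0,2): δ = 81.59°  ·
  (0,3): δ = 27.50°  ✓
  (0,4): δ = 51.67°  ✓
  (0,5): δ = 97.15°  ·
  (1,2): δ = 146.11°  ·
  (1,3): δ = 92.02°  ·
  (1,4): δ = 12.86°  ✓
  (1,5): δ = 32.63°  ✓
  (2,3): δ = 125.91°  ·
  (2,4): δ = 46.74°  ✓
  (2,5): δ = 1.26°  ✓
  (3,4): δ = 100.83°  ·
  (3,5): δ = 55.35°  ✓
  (4,5): δ = 134.52°  ·
antipodal pairs: 7

count = 7; pairs: (0,3), (0,4), (1,4), (1,5), (2,4), (2,5), (3,5)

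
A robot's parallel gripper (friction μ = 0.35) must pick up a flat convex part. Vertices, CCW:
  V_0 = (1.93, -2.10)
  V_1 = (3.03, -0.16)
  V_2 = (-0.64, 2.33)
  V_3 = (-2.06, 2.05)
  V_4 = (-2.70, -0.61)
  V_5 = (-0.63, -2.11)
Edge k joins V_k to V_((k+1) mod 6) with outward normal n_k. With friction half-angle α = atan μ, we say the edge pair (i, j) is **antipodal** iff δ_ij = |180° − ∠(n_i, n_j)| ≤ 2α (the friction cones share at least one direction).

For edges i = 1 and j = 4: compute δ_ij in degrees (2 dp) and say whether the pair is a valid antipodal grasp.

α = atan 0.35 = 19.29°;  2α = 38.58°
edge 1: e_1 = (-3.67, +2.49);  n_1 = (+0.5614, +0.8275)
edge 4: e_4 = (+2.07, -1.50);  n_4 = (-0.5868, -0.8097)
∠(n_1, n_4) = 178.23°
δ = |180° − 178.23°| = 1.77°
1.77° ≤ 2α = 38.58°  →  valid

δ = 1.77°, valid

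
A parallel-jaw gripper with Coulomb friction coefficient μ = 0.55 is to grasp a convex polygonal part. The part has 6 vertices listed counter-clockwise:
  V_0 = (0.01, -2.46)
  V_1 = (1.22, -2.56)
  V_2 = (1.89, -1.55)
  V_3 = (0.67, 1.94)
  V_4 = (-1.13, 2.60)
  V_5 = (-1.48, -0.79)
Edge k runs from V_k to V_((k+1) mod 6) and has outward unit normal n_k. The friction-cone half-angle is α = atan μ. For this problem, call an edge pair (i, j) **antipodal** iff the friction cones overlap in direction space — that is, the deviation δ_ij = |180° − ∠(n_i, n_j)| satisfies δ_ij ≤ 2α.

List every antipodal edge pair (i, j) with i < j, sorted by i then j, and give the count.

count = 5; pairs: (0,3), (1,4), (2,4), (2,5), (3,5)

α = atan 0.55 = 28.81°;  2α = 57.62°
n_0 = (-0.0824, -0.9966)
n_1 = (+0.8333, -0.5528)
n_2 = (+0.9440, +0.3300)
n_3 = (+0.3443, +0.9389)
n_4 = (-0.9947, +0.1027)
n_5 = (-0.7462, -0.6657)
  (0,1): δ = 118.83°  ·
  (0,2): δ = 66.01°  ·
  (0,3): δ = 15.41°  ✓
  (0,4): δ = 88.83°  ·
  (0,5): δ = 136.46°  ·
  (1,2): δ = 127.17°  ·
  (1,3): δ = 76.58°  ·
  (1,4): δ = 27.66°  ✓
  (1,5): δ = 75.30°  ·
  (2,3): δ = 129.40°  ·
  (2,4): δ = 25.16°  ✓
  (2,5): δ = 22.47°  ✓
  (3,4): δ = 75.76°  ·
  (3,5): δ = 28.12°  ✓
  (4,5): δ = 132.37°  ·
antipodal pairs: 5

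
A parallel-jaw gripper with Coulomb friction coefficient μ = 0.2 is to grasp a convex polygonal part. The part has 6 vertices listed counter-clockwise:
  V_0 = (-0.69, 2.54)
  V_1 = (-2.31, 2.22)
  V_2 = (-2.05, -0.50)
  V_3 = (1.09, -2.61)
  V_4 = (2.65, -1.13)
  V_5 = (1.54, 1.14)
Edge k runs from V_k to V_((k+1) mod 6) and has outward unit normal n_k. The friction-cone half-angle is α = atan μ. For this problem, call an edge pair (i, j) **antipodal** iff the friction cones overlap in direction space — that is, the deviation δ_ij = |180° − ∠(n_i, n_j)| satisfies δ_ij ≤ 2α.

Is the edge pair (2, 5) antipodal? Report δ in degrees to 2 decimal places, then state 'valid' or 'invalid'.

δ = 1.78°, valid

α = atan 0.2 = 11.31°;  2α = 22.62°
edge 2: e_2 = (+3.14, -2.11);  n_2 = (-0.5577, -0.8300)
edge 5: e_5 = (-2.23, +1.40);  n_5 = (+0.5317, +0.8469)
∠(n_2, n_5) = 178.22°
δ = |180° − 178.22°| = 1.78°
1.78° ≤ 2α = 22.62°  →  valid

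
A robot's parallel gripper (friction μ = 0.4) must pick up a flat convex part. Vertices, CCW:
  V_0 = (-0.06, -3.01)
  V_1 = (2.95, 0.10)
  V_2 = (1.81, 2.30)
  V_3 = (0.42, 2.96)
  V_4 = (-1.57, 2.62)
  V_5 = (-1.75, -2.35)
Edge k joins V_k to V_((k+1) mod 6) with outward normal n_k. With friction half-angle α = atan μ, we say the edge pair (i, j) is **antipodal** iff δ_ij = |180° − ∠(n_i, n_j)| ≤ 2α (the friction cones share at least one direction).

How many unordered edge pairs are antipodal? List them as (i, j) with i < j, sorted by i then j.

α = atan 0.4 = 21.80°;  2α = 43.60°
n_0 = (+0.7186, -0.6955)
n_1 = (+0.8879, +0.4601)
n_2 = (+0.4289, +0.9033)
n_3 = (-0.1684, +0.9857)
n_4 = (-0.9993, +0.0362)
n_5 = (-0.3638, -0.9315)
  (0,1): δ = 108.54°  ·
  (0,2): δ = 71.34°  ·
  (0,3): δ = 36.24°  ✓
  (0,4): δ = 41.99°  ✓
  (0,5): δ = 112.73°  ·
  (1,2): δ = 142.79°  ·
  (1,3): δ = 107.70°  ·
  (1,4): δ = 29.47°  ✓
  (1,5): δ = 41.28°  ✓
  (2,3): δ = 144.91°  ·
  (2,4): δ = 66.67°  ·
  (2,5): δ = 4.07°  ✓
  (3,4): δ = 101.77°  ·
  (3,5): δ = 31.03°  ✓
  (4,5): δ = 109.26°  ·
antipodal pairs: 6

count = 6; pairs: (0,3), (0,4), (1,4), (1,5), (2,5), (3,5)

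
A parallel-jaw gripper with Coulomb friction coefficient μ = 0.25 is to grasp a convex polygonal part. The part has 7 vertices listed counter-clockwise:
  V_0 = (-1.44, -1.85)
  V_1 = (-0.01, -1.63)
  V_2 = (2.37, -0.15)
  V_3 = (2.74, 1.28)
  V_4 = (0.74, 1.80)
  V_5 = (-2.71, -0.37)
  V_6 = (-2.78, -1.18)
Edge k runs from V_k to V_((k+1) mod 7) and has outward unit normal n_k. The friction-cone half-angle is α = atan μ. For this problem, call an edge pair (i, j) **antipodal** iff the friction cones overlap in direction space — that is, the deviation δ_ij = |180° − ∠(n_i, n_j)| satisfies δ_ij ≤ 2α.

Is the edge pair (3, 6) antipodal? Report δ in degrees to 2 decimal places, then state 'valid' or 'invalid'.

α = atan 0.25 = 14.04°;  2α = 28.07°
edge 3: e_3 = (-2.00, +0.52);  n_3 = (+0.2516, +0.9678)
edge 6: e_6 = (+1.34, -0.67);  n_6 = (-0.4472, -0.8944)
∠(n_3, n_6) = 168.01°
δ = |180° − 168.01°| = 11.99°
11.99° ≤ 2α = 28.07°  →  valid

δ = 11.99°, valid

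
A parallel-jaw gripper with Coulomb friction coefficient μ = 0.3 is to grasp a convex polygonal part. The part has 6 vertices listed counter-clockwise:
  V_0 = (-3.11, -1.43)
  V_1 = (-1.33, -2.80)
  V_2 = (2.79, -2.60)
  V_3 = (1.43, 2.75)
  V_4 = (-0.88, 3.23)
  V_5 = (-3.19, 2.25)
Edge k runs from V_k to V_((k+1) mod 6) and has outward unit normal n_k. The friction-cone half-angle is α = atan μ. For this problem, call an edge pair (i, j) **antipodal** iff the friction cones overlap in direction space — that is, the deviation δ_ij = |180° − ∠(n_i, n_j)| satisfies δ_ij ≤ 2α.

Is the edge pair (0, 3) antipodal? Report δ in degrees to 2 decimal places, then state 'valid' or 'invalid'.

δ = 25.85°, valid

α = atan 0.3 = 16.70°;  2α = 33.40°
edge 0: e_0 = (+1.78, -1.37);  n_0 = (-0.6099, -0.7925)
edge 3: e_3 = (-2.31, +0.48);  n_3 = (+0.2034, +0.9791)
∠(n_0, n_3) = 154.15°
δ = |180° − 154.15°| = 25.85°
25.85° ≤ 2α = 33.40°  →  valid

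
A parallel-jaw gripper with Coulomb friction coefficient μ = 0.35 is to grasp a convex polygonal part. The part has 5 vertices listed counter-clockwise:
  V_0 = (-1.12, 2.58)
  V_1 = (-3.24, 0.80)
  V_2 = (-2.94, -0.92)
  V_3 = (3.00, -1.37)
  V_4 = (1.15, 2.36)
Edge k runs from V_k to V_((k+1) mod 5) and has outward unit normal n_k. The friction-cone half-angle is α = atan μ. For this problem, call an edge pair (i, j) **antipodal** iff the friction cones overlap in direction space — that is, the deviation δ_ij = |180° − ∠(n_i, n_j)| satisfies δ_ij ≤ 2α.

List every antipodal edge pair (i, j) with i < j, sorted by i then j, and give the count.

α = atan 0.35 = 19.29°;  2α = 38.58°
n_0 = (-0.6430, +0.7658)
n_1 = (-0.9851, -0.1718)
n_2 = (-0.0755, -0.9971)
n_3 = (+0.8959, +0.4443)
n_4 = (+0.0965, +0.9953)
  (0,1): δ = 120.12°  ·
  (0,2): δ = 44.35°  ·
  (0,3): δ = 76.36°  ·
  (0,4): δ = 134.45°  ·
  (1,2): δ = 104.23°  ·
  (1,3): δ = 16.49°  ✓
  (1,4): δ = 74.57°  ·
  (2,3): δ = 59.29°  ·
  (2,4): δ = 1.20°  ✓
  (3,4): δ = 121.92°  ·
antipodal pairs: 2

count = 2; pairs: (1,3), (2,4)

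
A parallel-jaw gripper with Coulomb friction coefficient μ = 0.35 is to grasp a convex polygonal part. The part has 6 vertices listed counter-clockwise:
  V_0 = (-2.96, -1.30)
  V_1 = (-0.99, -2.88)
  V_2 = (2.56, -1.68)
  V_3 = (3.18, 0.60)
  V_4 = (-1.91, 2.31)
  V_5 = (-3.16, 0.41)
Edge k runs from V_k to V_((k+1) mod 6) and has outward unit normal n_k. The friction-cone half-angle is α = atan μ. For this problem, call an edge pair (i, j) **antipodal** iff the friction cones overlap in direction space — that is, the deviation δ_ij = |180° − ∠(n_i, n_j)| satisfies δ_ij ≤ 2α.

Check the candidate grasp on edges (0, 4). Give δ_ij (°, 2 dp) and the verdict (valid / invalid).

α = atan 0.35 = 19.29°;  2α = 38.58°
edge 0: e_0 = (+1.97, -1.58);  n_0 = (-0.6257, -0.7801)
edge 4: e_4 = (-1.25, -1.90);  n_4 = (-0.8354, +0.5496)
∠(n_0, n_4) = 84.61°
δ = |180° − 84.61°| = 95.39°
95.39° > 2α = 38.58°  →  invalid

δ = 95.39°, invalid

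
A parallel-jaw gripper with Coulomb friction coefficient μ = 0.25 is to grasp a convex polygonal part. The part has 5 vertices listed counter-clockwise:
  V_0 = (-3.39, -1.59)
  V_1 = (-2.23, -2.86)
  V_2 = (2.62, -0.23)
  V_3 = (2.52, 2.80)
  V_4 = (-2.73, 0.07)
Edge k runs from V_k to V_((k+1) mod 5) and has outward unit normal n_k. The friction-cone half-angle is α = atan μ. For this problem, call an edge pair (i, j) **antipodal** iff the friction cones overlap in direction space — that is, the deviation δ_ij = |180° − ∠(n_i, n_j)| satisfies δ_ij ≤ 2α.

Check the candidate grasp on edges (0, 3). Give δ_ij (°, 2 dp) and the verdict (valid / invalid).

δ = 75.07°, invalid

α = atan 0.25 = 14.04°;  2α = 28.07°
edge 0: e_0 = (+1.16, -1.27);  n_0 = (-0.7384, -0.6744)
edge 3: e_3 = (-5.25, -2.73);  n_3 = (-0.4614, +0.8872)
∠(n_0, n_3) = 104.93°
δ = |180° − 104.93°| = 75.07°
75.07° > 2α = 28.07°  →  invalid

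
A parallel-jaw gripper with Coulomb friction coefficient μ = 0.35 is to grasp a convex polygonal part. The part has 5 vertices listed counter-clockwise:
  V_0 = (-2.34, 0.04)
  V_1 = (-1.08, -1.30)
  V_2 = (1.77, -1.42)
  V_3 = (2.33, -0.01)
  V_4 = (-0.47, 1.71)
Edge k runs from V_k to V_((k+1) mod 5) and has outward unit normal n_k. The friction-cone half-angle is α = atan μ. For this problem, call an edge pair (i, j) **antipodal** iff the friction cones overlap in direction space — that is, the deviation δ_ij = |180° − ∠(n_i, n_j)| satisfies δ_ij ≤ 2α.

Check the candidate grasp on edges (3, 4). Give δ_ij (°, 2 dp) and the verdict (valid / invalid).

δ = 106.67°, invalid

α = atan 0.35 = 19.29°;  2α = 38.58°
edge 3: e_3 = (-2.80, +1.72);  n_3 = (+0.5234, +0.8521)
edge 4: e_4 = (-1.87, -1.67);  n_4 = (-0.6661, +0.7459)
∠(n_3, n_4) = 73.33°
δ = |180° − 73.33°| = 106.67°
106.67° > 2α = 38.58°  →  invalid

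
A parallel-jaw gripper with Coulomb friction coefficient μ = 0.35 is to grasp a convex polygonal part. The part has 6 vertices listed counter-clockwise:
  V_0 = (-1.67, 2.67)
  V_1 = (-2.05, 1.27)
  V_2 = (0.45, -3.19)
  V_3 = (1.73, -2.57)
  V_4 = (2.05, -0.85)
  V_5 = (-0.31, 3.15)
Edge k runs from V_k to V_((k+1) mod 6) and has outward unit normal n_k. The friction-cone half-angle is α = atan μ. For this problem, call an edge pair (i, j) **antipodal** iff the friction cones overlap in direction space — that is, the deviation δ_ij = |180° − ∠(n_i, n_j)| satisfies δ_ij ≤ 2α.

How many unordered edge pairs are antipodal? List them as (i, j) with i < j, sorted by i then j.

count = 3; pairs: (0,3), (1,4), (2,5)

α = atan 0.35 = 19.29°;  2α = 38.58°
n_0 = (-0.9651, +0.2620)
n_1 = (-0.8723, -0.4890)
n_2 = (+0.4359, -0.9000)
n_3 = (+0.9831, -0.1829)
n_4 = (+0.8613, +0.5081)
n_5 = (-0.3328, +0.9430)
  (0,1): δ = 135.54°  ·
  (0,2): δ = 48.97°  ·
  (0,3): δ = 4.65°  ✓
  (0,4): δ = 45.73°  ·
  (0,5): δ = 124.63°  ·
  (1,2): δ = 93.43°  ·
  (1,3): δ = 39.81°  ·
  (1,4): δ = 1.27°  ✓
  (1,5): δ = 80.17°  ·
  (2,3): δ = 126.38°  ·
  (2,4): δ = 85.30°  ·
  (2,5): δ = 6.40°  ✓
  (3,4): δ = 138.92°  ·
  (3,5): δ = 60.02°  ·
  (4,5): δ = 101.10°  ·
antipodal pairs: 3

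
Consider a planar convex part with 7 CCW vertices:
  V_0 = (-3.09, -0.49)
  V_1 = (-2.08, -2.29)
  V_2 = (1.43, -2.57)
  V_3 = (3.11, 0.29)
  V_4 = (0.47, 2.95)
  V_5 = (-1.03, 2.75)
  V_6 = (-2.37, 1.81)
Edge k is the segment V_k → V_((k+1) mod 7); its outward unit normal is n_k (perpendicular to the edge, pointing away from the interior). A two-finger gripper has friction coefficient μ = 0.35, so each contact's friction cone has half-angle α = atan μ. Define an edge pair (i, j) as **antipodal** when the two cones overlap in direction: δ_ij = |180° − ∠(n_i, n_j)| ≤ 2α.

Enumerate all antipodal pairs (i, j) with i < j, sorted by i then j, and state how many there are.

α = atan 0.35 = 19.29°;  2α = 38.58°
n_0 = (-0.8721, -0.4893)
n_1 = (-0.0795, -0.9968)
n_2 = (+0.8622, -0.5065)
n_3 = (+0.7098, +0.7044)
n_4 = (-0.1322, +0.9912)
n_5 = (-0.5743, +0.8187)
n_6 = (-0.9543, +0.2987)
  (0,1): δ = 123.86°  ·
  (0,2): δ = 59.73°  ·
  (0,3): δ = 15.49°  ✓
  (0,4): δ = 68.30°  ·
  (0,5): δ = 95.75°  ·
  (0,6): δ = 133.32°  ·
  (1,2): δ = 115.87°  ·
  (1,3): δ = 40.66°  ·
  (1,4): δ = 12.16°  ✓
  (1,5): δ = 39.61°  ·
  (1,6): δ = 77.18°  ·
  (2,3): δ = 104.79°  ·
  (2,4): δ = 51.97°  ·
  (2,5): δ = 24.52°  ✓
  (2,6): δ = 13.05°  ✓
  (3,4): δ = 127.19°  ·
  (3,5): δ = 99.73°  ·
  (3,6): δ = 62.17°  ·
  (4,5): δ = 152.55°  ·
  (4,6): δ = 114.98°  ·
  (5,6): δ = 142.43°  ·
antipodal pairs: 4

count = 4; pairs: (0,3), (1,4), (2,5), (2,6)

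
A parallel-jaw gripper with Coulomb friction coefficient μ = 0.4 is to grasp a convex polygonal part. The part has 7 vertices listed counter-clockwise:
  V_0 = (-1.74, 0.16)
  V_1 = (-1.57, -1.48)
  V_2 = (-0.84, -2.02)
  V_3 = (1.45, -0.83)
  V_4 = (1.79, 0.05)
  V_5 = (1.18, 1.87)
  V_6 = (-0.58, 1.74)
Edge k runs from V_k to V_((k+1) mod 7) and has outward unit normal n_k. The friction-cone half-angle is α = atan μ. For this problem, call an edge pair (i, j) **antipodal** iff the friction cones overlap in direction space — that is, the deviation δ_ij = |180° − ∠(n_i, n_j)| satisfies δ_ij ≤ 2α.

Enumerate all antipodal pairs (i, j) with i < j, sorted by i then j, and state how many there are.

count = 7; pairs: (0,3), (0,4), (1,4), (1,5), (2,5), (2,6), (3,6)

α = atan 0.4 = 21.80°;  2α = 43.60°
n_0 = (-0.9947, -0.1031)
n_1 = (-0.5947, -0.8039)
n_2 = (+0.4611, -0.8873)
n_3 = (+0.9328, -0.3604)
n_4 = (+0.9482, +0.3178)
n_5 = (-0.0737, +0.9973)
n_6 = (-0.8061, +0.5918)
  (0,1): δ = 132.41°  ·
  (0,2): δ = 68.46°  ·
  (0,3): δ = 27.04°  ✓
  (0,4): δ = 12.61°  ✓
  (0,5): δ = 88.31°  ·
  (0,6): δ = 137.80°  ·
  (1,2): δ = 116.05°  ·
  (1,3): δ = 74.63°  ·
  (1,4): δ = 34.98°  ✓
  (1,5): δ = 40.72°  ✓
  (1,6): δ = 90.21°  ·
  (2,3): δ = 138.58°  ·
  (2,4): δ = 98.93°  ·
  (2,5): δ = 23.23°  ✓
  (2,6): δ = 26.26°  ✓
  (3,4): δ = 140.35°  ·
  (3,5): δ = 64.65°  ·
  (3,6): δ = 15.16°  ✓
  (4,5): δ = 104.30°  ·
  (4,6): δ = 54.81°  ·
  (5,6): δ = 130.51°  ·
antipodal pairs: 7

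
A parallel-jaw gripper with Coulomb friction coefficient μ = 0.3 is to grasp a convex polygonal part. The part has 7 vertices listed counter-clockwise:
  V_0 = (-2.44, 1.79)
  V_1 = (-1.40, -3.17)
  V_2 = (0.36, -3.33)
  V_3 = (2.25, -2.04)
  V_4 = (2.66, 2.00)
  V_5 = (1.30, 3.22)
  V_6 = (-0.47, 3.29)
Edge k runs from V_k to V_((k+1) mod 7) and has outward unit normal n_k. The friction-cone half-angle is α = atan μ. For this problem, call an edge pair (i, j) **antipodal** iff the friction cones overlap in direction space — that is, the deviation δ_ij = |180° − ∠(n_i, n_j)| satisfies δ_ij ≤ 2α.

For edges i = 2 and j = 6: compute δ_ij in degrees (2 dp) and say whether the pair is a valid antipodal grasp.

α = atan 0.3 = 16.70°;  2α = 33.40°
edge 2: e_2 = (+1.89, +1.29);  n_2 = (+0.5637, -0.8259)
edge 6: e_6 = (-1.97, -1.50);  n_6 = (-0.6058, +0.7956)
∠(n_2, n_6) = 177.03°
δ = |180° − 177.03°| = 2.97°
2.97° ≤ 2α = 33.40°  →  valid

δ = 2.97°, valid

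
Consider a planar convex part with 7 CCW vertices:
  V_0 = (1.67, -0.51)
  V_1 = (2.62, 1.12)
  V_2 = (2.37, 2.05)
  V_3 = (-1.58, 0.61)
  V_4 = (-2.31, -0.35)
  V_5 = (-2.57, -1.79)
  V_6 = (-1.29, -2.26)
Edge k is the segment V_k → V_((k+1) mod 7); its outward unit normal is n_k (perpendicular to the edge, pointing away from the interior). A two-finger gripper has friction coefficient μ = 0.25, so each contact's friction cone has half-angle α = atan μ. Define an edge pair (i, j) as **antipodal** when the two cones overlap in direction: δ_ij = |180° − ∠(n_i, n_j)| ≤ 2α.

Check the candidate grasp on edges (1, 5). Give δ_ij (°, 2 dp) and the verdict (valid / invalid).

δ = 54.79°, invalid

α = atan 0.25 = 14.04°;  2α = 28.07°
edge 1: e_1 = (-0.25, +0.93);  n_1 = (+0.9657, +0.2596)
edge 5: e_5 = (+1.28, -0.47);  n_5 = (-0.3447, -0.9387)
∠(n_1, n_5) = 125.21°
δ = |180° − 125.21°| = 54.79°
54.79° > 2α = 28.07°  →  invalid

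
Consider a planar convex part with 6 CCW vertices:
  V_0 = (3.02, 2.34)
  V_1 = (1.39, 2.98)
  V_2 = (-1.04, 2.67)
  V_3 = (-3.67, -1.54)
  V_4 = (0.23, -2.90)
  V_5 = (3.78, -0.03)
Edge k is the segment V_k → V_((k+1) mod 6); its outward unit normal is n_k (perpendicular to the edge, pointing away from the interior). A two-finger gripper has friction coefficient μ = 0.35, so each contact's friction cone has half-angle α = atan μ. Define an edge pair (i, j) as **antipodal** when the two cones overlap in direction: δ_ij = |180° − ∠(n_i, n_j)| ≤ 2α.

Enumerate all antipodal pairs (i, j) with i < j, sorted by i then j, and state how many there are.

count = 4; pairs: (0,3), (1,3), (1,4), (2,4)

α = atan 0.35 = 19.29°;  2α = 38.58°
n_0 = (+0.3655, +0.9308)
n_1 = (-0.1265, +0.9920)
n_2 = (-0.8481, +0.5298)
n_3 = (-0.3293, -0.9442)
n_4 = (+0.6287, -0.7777)
n_5 = (+0.9522, +0.3054)
  (0,1): δ = 151.29°  ·
  (0,2): δ = 100.56°  ·
  (0,3): δ = 2.21°  ✓
  (0,4): δ = 60.39°  ·
  (0,5): δ = 129.22°  ·
  (1,2): δ = 129.26°  ·
  (1,3): δ = 26.49°  ✓
  (1,4): δ = 31.68°  ✓
  (1,5): δ = 100.51°  ·
  (2,3): δ = 77.23°  ·
  (2,4): δ = 19.05°  ✓
  (2,5): δ = 49.77°  ·
  (3,4): δ = 121.82°  ·
  (3,5): δ = 53.00°  ·
  (4,5): δ = 111.17°  ·
antipodal pairs: 4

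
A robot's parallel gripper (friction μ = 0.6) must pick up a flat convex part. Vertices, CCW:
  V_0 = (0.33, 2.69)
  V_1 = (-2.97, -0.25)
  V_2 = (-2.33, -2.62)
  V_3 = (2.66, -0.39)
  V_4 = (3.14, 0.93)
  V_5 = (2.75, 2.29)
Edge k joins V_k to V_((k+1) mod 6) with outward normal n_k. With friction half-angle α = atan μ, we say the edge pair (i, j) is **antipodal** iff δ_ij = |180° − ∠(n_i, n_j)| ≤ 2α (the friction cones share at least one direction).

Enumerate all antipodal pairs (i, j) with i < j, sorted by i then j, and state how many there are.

count = 5; pairs: (0,2), (0,3), (1,3), (1,4), (2,5)

α = atan 0.6 = 30.96°;  2α = 61.93°
n_0 = (-0.6652, +0.7467)
n_1 = (-0.9654, -0.2607)
n_2 = (+0.4080, -0.9130)
n_3 = (+0.9398, -0.3417)
n_4 = (+0.9613, +0.2757)
n_5 = (+0.1631, +0.9866)
  (0,1): δ = 116.59°  ·
  (0,2): δ = 17.62°  ✓
  (0,3): δ = 28.32°  ✓
  (0,4): δ = 64.30°  ·
  (0,5): δ = 128.92°  ·
  (1,2): δ = 81.03°  ·
  (1,3): δ = 35.09°  ✓
  (1,4): δ = 0.89°  ✓
  (1,5): δ = 65.50°  ·
  (2,3): δ = 134.06°  ·
  (2,4): δ = 98.08°  ·
  (2,5): δ = 33.47°  ✓
  (3,4): δ = 144.02°  ·
  (3,5): δ = 79.40°  ·
  (4,5): δ = 115.39°  ·
antipodal pairs: 5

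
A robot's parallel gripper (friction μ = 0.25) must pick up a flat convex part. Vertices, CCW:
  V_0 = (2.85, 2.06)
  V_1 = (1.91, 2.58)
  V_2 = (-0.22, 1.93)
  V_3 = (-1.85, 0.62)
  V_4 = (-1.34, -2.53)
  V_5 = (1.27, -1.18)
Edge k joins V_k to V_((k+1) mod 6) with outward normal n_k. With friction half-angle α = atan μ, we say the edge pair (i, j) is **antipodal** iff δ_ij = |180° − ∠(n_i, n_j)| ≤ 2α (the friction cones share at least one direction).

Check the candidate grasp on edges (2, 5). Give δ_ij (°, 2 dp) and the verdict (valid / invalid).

α = atan 0.25 = 14.04°;  2α = 28.07°
edge 2: e_2 = (-1.63, -1.31);  n_2 = (-0.6264, +0.7795)
edge 5: e_5 = (+1.58, +3.24);  n_5 = (+0.8988, -0.4383)
∠(n_2, n_5) = 154.78°
δ = |180° − 154.78°| = 25.22°
25.22° ≤ 2α = 28.07°  →  valid

δ = 25.22°, valid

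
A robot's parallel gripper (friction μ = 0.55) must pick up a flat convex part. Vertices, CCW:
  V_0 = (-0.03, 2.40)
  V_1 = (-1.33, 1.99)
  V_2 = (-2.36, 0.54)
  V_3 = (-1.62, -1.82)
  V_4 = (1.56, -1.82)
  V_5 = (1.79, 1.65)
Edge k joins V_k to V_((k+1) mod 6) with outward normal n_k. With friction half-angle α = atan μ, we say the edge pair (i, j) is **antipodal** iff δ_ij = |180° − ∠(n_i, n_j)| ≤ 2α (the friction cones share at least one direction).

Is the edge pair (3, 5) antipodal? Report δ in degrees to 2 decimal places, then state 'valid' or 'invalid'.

α = atan 0.55 = 28.81°;  2α = 57.62°
edge 3: e_3 = (+3.18, +0.00);  n_3 = (+0.0000, -1.0000)
edge 5: e_5 = (-1.82, +0.75);  n_5 = (+0.3810, +0.9246)
∠(n_3, n_5) = 157.60°
δ = |180° − 157.60°| = 22.40°
22.40° ≤ 2α = 57.62°  →  valid

δ = 22.40°, valid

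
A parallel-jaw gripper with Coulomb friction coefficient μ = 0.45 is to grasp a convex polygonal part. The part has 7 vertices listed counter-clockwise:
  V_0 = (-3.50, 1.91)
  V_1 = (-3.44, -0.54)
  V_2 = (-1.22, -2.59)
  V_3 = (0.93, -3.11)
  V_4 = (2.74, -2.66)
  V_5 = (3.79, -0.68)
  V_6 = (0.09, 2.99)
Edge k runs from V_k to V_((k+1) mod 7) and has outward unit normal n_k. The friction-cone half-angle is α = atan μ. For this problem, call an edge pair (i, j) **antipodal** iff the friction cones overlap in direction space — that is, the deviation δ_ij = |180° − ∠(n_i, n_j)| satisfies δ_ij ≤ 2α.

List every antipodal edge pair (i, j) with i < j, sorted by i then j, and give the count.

α = atan 0.45 = 24.23°;  2α = 48.46°
n_0 = (-0.9997, -0.0245)
n_1 = (-0.6784, -0.7347)
n_2 = (-0.2351, -0.9720)
n_3 = (+0.2413, -0.9705)
n_4 = (+0.8835, -0.4685)
n_5 = (+0.7042, +0.7100)
n_6 = (-0.2881, +0.9576)
  (0,1): δ = 134.12°  ·
  (0,2): δ = 105.00°  ·
  (0,3): δ = 77.44°  ·
  (0,4): δ = 29.34°  ✓
  (0,5): δ = 43.83°  ✓
  (0,6): δ = 105.34°  ·
  (1,2): δ = 150.88°  ·
  (1,3): δ = 123.32°  ·
  (1,4): δ = 75.22°  ·
  (1,5): δ = 2.05°  ✓
  (1,6): δ = 59.46°  ·
  (2,3): δ = 152.44°  ·
  (2,4): δ = 104.34°  ·
  (2,5): δ = 31.17°  ✓
  (2,6): δ = 30.34°  ✓
  (3,4): δ = 131.90°  ·
  (3,5): δ = 58.73°  ·
  (3,6): δ = 2.78°  ✓
  (4,5): δ = 106.83°  ·
  (4,6): δ = 45.32°  ✓
  (5,6): δ = 118.49°  ·
antipodal pairs: 7

count = 7; pairs: (0,4), (0,5), (1,5), (2,5), (2,6), (3,6), (4,6)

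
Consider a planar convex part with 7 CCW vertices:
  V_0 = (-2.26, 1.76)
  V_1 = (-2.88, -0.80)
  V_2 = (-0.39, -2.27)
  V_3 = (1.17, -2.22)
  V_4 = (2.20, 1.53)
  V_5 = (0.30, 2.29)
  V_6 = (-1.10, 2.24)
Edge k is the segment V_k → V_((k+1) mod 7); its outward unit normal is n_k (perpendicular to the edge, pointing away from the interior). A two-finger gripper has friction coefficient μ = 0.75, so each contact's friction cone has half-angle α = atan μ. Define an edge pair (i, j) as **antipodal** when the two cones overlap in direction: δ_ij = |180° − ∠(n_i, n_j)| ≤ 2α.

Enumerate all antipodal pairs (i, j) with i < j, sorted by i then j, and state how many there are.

count = 9; pairs: (0,3), (1,4), (1,5), (1,6), (2,4), (2,5), (2,6), (3,5), (3,6)

α = atan 0.75 = 36.87°;  2α = 73.74°
n_0 = (-0.9719, +0.2354)
n_1 = (-0.5084, -0.8611)
n_2 = (+0.0320, -0.9995)
n_3 = (+0.9643, -0.2649)
n_4 = (+0.3714, +0.9285)
n_5 = (-0.0357, +0.9994)
n_6 = (-0.3824, +0.9240)
  (0,1): δ = 106.94°  ·
  (0,2): δ = 74.55°  ·
  (0,3): δ = 1.74°  ✓
  (0,4): δ = 81.81°  ·
  (0,5): δ = 105.66°  ·
  (0,6): δ = 126.09°  ·
  (1,2): δ = 147.61°  ·
  (1,3): δ = 74.80°  ·
  (1,4): δ = 8.75°  ✓
  (1,5): δ = 32.60°  ✓
  (1,6): δ = 53.04°  ✓
  (2,3): δ = 107.19°  ·
  (2,4): δ = 23.64°  ✓
  (2,5): δ = 0.21°  ✓
  (2,6): δ = 20.64°  ✓
  (3,4): δ = 96.44°  ·
  (3,5): δ = 72.60°  ✓
  (3,6): δ = 52.16°  ✓
  (4,5): δ = 156.15°  ·
  (4,6): δ = 135.72°  ·
  (5,6): δ = 159.57°  ·
antipodal pairs: 9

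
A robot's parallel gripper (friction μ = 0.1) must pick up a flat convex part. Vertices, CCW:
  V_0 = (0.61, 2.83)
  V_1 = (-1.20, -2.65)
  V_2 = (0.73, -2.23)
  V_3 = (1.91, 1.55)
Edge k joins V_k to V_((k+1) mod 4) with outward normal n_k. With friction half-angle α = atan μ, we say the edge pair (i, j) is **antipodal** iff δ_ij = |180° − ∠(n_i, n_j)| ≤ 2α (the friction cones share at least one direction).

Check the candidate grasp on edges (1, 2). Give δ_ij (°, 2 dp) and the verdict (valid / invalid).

α = atan 0.1 = 5.71°;  2α = 11.42°
edge 1: e_1 = (+1.93, +0.42);  n_1 = (+0.2126, -0.9771)
edge 2: e_2 = (+1.18, +3.78);  n_2 = (+0.9546, -0.2980)
∠(n_1, n_2) = 60.39°
δ = |180° − 60.39°| = 119.61°
119.61° > 2α = 11.42°  →  invalid

δ = 119.61°, invalid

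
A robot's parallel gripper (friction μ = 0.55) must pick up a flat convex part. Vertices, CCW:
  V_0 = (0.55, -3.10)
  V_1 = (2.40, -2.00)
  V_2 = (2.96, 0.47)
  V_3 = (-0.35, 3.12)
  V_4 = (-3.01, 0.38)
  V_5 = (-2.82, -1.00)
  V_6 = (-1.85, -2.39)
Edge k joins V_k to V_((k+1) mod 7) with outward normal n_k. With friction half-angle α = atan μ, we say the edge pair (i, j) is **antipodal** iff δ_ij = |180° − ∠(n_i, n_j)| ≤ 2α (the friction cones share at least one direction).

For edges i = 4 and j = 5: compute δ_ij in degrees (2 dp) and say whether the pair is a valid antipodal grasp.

α = atan 0.55 = 28.81°;  2α = 57.62°
edge 4: e_4 = (+0.19, -1.38);  n_4 = (-0.9907, -0.1364)
edge 5: e_5 = (+0.97, -1.39);  n_5 = (-0.8201, -0.5723)
∠(n_4, n_5) = 27.07°
δ = |180° − 27.07°| = 152.93°
152.93° > 2α = 57.62°  →  invalid

δ = 152.93°, invalid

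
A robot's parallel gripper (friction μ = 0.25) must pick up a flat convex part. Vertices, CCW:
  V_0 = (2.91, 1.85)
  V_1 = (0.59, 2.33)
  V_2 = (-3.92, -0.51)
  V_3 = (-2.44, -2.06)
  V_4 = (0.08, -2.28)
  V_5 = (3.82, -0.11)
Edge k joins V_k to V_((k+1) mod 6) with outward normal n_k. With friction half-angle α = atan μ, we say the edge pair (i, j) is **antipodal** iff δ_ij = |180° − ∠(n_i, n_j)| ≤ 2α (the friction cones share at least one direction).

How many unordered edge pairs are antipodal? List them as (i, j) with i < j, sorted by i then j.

α = atan 0.25 = 14.04°;  2α = 28.07°
n_0 = (+0.2026, +0.9793)
n_1 = (-0.5329, +0.8462)
n_2 = (-0.7232, -0.6906)
n_3 = (-0.0870, -0.9962)
n_4 = (+0.5019, -0.8650)
n_5 = (+0.9070, +0.4211)
  (0,1): δ = 136.11°  ·
  (0,2): δ = 34.63°  ·
  (0,3): δ = 6.70°  ✓
  (0,4): δ = 41.81°  ·
  (0,5): δ = 126.59°  ·
  (1,2): δ = 78.52°  ·
  (1,3): δ = 37.19°  ·
  (1,4): δ = 2.08°  ✓
  (1,5): δ = 82.71°  ·
  (2,3): δ = 138.67°  ·
  (2,4): δ = 103.55°  ·
  (2,5): δ = 18.77°  ✓
  (3,4): δ = 144.89°  ·
  (3,5): δ = 60.11°  ·
  (4,5): δ = 95.22°  ·
antipodal pairs: 3

count = 3; pairs: (0,3), (1,4), (2,5)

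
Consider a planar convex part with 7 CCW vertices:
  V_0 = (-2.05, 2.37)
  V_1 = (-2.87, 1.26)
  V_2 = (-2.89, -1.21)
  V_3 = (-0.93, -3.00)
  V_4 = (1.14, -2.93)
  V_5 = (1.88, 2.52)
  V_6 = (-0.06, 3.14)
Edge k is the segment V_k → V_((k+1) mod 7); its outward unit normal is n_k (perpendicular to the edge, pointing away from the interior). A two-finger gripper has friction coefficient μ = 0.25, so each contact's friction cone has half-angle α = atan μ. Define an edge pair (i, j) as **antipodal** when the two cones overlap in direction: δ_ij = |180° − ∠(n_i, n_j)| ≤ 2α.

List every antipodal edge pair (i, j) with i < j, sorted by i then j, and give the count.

α = atan 0.25 = 14.04°;  2α = 28.07°
n_0 = (-0.8043, +0.5942)
n_1 = (-1.0000, +0.0081)
n_2 = (-0.6744, -0.7384)
n_3 = (+0.0338, -0.9994)
n_4 = (+0.9909, -0.1345)
n_5 = (+0.3044, +0.9525)
n_6 = (-0.3609, +0.9326)
  (0,1): δ = 144.01°  ·
  (0,2): δ = 95.95°  ·
  (0,3): δ = 51.61°  ·
  (0,4): δ = 28.72°  ·
  (0,5): δ = 108.73°  ·
  (0,6): δ = 147.61°  ·
  (1,2): δ = 131.94°  ·
  (1,3): δ = 87.60°  ·
  (1,4): δ = 7.27°  ✓
  (1,5): δ = 72.74°  ·
  (1,6): δ = 111.62°  ·
  (2,3): δ = 135.66°  ·
  (2,4): δ = 55.33°  ·
  (2,5): δ = 24.68°  ✓
  (2,6): δ = 63.56°  ·
  (3,4): δ = 99.67°  ·
  (3,5): δ = 19.66°  ✓
  (3,6): δ = 19.22°  ✓
  (4,5): δ = 99.99°  ·
  (4,6): δ = 61.11°  ·
  (5,6): δ = 141.12°  ·
antipodal pairs: 4

count = 4; pairs: (1,4), (2,5), (3,5), (3,6)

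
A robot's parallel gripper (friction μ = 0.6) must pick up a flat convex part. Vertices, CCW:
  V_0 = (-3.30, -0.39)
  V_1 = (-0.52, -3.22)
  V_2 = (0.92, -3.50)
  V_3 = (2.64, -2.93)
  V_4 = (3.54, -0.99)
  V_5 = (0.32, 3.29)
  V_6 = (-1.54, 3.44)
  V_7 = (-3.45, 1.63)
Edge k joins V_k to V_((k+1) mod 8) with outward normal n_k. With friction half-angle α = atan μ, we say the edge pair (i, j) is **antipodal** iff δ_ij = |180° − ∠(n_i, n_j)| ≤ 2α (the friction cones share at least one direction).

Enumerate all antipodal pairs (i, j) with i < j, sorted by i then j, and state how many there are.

count = 10; pairs: (0,4), (0,5), (1,4), (1,5), (1,6), (2,5), (2,6), (3,6), (3,7), (4,7)

α = atan 0.6 = 30.96°;  2α = 61.93°
n_0 = (-0.7134, -0.7008)
n_1 = (-0.1909, -0.9816)
n_2 = (+0.3146, -0.9492)
n_3 = (+0.9071, -0.4208)
n_4 = (+0.7991, +0.6012)
n_5 = (+0.0804, +0.9968)
n_6 = (-0.6879, +0.7259)
n_7 = (-0.9973, -0.0741)
  (0,1): δ = 145.49°  ·
  (0,2): δ = 116.15°  ·
  (0,3): δ = 69.38°  ·
  (0,4): δ = 7.53°  ✓
  (0,5): δ = 40.90°  ✓
  (0,6): δ = 88.97°  ·
  (0,7): δ = 139.76°  ·
  (1,2): δ = 150.66°  ·
  (1,3): δ = 103.88°  ·
  (1,4): δ = 42.04°  ✓
  (1,5): δ = 6.39°  ✓
  (1,6): δ = 54.46°  ✓
  (1,7): δ = 105.25°  ·
  (2,3): δ = 133.22°  ·
  (2,4): δ = 71.38°  ·
  (2,5): δ = 22.95°  ✓
  (2,6): δ = 25.13°  ✓
  (2,7): δ = 75.91°  ·
  (3,4): δ = 118.16°  ·
  (3,5): δ = 69.72°  ·
  (3,6): δ = 21.65°  ✓
  (3,7): δ = 29.13°  ✓
  (4,5): δ = 131.57°  ·
  (4,6): δ = 83.50°  ·
  (4,7): δ = 32.71°  ✓
  (5,6): δ = 131.93°  ·
  (5,7): δ = 81.14°  ·
  (6,7): δ = 129.21°  ·
antipodal pairs: 10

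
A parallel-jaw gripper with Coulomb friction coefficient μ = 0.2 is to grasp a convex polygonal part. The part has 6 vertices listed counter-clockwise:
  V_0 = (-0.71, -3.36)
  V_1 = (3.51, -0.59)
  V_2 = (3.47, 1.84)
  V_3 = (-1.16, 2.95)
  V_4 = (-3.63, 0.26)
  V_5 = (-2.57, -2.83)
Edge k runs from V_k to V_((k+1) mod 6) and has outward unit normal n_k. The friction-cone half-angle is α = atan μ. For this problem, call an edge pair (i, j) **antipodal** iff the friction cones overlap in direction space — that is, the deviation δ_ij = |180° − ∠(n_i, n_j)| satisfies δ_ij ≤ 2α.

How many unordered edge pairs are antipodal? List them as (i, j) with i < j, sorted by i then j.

count = 3; pairs: (0,3), (1,4), (2,5)

α = atan 0.2 = 11.31°;  2α = 22.62°
n_0 = (+0.5487, -0.8360)
n_1 = (+0.9999, +0.0165)
n_2 = (+0.2331, +0.9724)
n_3 = (-0.7366, +0.6763)
n_4 = (-0.9459, -0.3245)
n_5 = (-0.2740, -0.9617)
  (0,1): δ = 122.34°  ·
  (0,2): δ = 46.76°  ·
  (0,3): δ = 14.16°  ✓
  (0,4): δ = 75.65°  ·
  (0,5): δ = 130.81°  ·
  (1,2): δ = 104.42°  ·
  (1,3): δ = 43.50°  ·
  (1,4): δ = 17.99°  ✓
  (1,5): δ = 73.15°  ·
  (2,3): δ = 119.08°  ·
  (2,4): δ = 57.58°  ·
  (2,5): δ = 2.42°  ✓
  (3,4): δ = 118.51°  ·
  (3,5): δ = 63.35°  ·
  (4,5): δ = 124.84°  ·
antipodal pairs: 3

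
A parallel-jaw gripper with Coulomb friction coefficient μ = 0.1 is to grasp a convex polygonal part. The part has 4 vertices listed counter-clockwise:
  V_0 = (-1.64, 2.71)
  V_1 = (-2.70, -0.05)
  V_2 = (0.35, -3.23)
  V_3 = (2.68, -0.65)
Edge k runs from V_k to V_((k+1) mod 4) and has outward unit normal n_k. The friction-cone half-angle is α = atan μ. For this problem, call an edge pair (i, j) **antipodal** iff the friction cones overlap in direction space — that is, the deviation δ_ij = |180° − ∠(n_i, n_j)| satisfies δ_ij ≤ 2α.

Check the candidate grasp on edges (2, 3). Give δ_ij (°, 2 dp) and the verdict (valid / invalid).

δ = 85.79°, invalid

α = atan 0.1 = 5.71°;  2α = 11.42°
edge 2: e_2 = (+2.33, +2.58);  n_2 = (+0.7421, -0.6702)
edge 3: e_3 = (-4.32, +3.36);  n_3 = (+0.6139, +0.7894)
∠(n_2, n_3) = 94.21°
δ = |180° − 94.21°| = 85.79°
85.79° > 2α = 11.42°  →  invalid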